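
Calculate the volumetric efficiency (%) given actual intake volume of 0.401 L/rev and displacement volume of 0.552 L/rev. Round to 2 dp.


eta_v = (V_actual / V_disp) * 100
Ratio = 0.401 / 0.552 = 0.7264
eta_v = 0.7264 * 100 = 72.64%


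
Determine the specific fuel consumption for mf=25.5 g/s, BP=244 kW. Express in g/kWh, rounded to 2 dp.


SFC = (mf / BP) * 3600
Rate = 25.5 / 244 = 0.104508 g/(s*kW)
SFC = 0.104508 * 3600 = 376.23 g/kWh


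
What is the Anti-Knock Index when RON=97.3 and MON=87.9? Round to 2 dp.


AKI = (RON + MON) / 2
AKI = (97.3 + 87.9) / 2
AKI = 185.2 / 2 = 92.60


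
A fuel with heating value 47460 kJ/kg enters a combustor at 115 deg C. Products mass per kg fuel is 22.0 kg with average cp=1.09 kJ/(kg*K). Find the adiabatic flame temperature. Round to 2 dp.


T_ad = T_in + Hc / (m_p * cp)
Denominator = 22.0 * 1.09 = 23.9800
Temperature rise = 47460 / 23.9800 = 1979.15 K
T_ad = 115 + 1979.15 = 2094.15 deg C


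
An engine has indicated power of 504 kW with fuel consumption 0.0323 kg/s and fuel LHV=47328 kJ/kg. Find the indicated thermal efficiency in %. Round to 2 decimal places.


eta_ith = (IP / (mf * LHV)) * 100
Denominator = 0.0323 * 47328 = 1528.6944 kW
eta_ith = (504 / 1528.6944) * 100 = 32.97%


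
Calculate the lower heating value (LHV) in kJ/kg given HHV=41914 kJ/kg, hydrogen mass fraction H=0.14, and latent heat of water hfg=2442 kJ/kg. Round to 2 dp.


LHV = HHV - hfg * 9 * H
Water correction = 2442 * 9 * 0.14 = 3076.920 kJ/kg
LHV = 41914 - 3076.920 = 38837.08 kJ/kg


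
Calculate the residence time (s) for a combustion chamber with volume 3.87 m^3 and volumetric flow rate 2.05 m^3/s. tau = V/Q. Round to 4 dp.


tau = V / Q_flow
tau = 3.87 / 2.05 = 1.8878 s


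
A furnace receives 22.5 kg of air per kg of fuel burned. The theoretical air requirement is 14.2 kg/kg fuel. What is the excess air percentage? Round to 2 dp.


Excess air = actual - stoichiometric = 22.5 - 14.2 = 8.30 kg/kg fuel
Excess air % = (excess / stoich) * 100 = (8.30 / 14.2) * 100 = 58.45%


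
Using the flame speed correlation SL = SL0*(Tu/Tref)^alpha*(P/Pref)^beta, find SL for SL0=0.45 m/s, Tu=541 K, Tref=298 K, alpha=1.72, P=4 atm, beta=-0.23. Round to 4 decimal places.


SL = SL0 * (Tu/Tref)^alpha * (P/Pref)^beta
T ratio = 541/298 = 1.81543624
(T ratio)^alpha = 1.81543624^1.72 = 2.788992
(P/Pref)^beta = 4^(-0.23) = 0.726986
SL = 0.45 * 2.788992 * 0.726986 = 0.9124 m/s


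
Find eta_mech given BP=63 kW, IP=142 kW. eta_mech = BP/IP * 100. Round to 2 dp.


eta_mech = (BP / IP) * 100
Ratio = 63 / 142 = 0.4437
eta_mech = 0.4437 * 100 = 44.37%


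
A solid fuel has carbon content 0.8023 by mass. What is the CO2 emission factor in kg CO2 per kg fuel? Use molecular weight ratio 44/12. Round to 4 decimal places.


EF = C_frac * (M_CO2 / M_C)
EF = 0.8023 * (44/12)
EF = 0.8023 * 3.666667 = 2.9418 kg_CO2/kg_fuel


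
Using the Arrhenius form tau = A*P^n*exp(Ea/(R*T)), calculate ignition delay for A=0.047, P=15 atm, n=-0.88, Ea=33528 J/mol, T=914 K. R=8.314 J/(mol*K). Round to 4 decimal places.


tau = A * P^n * exp(Ea/(R*T))
P^n = 15^(-0.88) = 0.09226557
Ea/(R*T) = 33528/(8.314*914) = 4.412162
exp(Ea/(R*T)) = 82.447507
tau = 0.047 * 0.09226557 * 82.447507 = 0.3575 ms


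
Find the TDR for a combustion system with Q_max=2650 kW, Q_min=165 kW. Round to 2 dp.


TDR = Q_max / Q_min
TDR = 2650 / 165 = 16.06


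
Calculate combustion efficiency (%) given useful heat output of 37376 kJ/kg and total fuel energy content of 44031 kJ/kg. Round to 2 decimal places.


Efficiency = (Q_useful / Q_fuel) * 100
Efficiency = (37376 / 44031) * 100
Efficiency = 0.8489 * 100 = 84.89%


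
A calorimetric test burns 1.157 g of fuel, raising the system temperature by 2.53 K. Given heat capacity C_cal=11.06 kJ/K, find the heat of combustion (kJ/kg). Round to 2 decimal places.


Hc = C_cal * delta_T / m_fuel
Q_released = 11.06 * 2.53 = 27.9818 kJ
m_fuel = 1.157 g = 1.157/1000 kg = 0.001157 kg
Hc = 27.9818 / 0.001157 = 24184.79 kJ/kg


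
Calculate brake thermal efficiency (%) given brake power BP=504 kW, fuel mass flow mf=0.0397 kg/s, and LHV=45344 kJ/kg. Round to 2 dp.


eta_BTE = (BP / (mf * LHV)) * 100
Denominator = 0.0397 * 45344 = 1800.1568 kW
eta_BTE = (504 / 1800.1568) * 100 = 28.00%


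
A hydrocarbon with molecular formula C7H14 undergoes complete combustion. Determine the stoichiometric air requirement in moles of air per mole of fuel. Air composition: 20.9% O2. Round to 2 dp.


Balanced combustion: C7H14 + 10.5 O2 -> 7 CO2 + 7 H2O
O2 needed = C + H/4 = 7 + 14/4 = 10.50 moles
Air moles = O2 / 0.209 = 10.50 / 0.209 = 50.24 moles air


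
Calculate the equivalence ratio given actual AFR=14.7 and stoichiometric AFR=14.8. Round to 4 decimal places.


phi = AFR_stoich / AFR_actual
phi = 14.8 / 14.7 = 1.0068


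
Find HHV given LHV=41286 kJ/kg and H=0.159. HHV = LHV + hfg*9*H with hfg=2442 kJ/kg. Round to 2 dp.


HHV = LHV + hfg * 9 * H
Water addition = 2442 * 9 * 0.159 = 3494.502 kJ/kg
HHV = 41286 + 3494.502 = 44780.50 kJ/kg


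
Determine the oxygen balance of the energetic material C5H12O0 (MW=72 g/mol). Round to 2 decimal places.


OB = -1600 * (2C + H/2 - O) / MW
Inner = 2*5 + 12/2 - 0 = 16.00
OB = -1600 * 16.00 / 72 = -355.56%


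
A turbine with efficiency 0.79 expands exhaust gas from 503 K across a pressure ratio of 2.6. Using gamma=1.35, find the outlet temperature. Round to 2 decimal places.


T_out = T_in * (1 - eta * (1 - PR^(-(gamma-1)/gamma)))
Exponent = -(1.35-1)/1.35 = -0.25925926
PR^exp = 2.6^(-0.25925926) = 0.78057442
Factor = 1 - 0.79*(1 - 0.78057442) = 0.82665379
T_out = 503 * 0.82665379 = 415.81 K


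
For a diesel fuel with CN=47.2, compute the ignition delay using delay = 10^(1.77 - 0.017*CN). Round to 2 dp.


delay = 10^(1.77 - 0.017*CN)
Exponent = 1.77 - 0.017*47.2 = 0.9676
delay = 10^0.9676 = 9.28 ms


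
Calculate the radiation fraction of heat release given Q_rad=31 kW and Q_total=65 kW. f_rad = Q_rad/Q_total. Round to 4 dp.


f_rad = Q_rad / Q_total
f_rad = 31 / 65 = 0.4769


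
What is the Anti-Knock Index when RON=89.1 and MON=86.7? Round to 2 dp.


AKI = (RON + MON) / 2
AKI = (89.1 + 86.7) / 2
AKI = 175.8 / 2 = 87.90


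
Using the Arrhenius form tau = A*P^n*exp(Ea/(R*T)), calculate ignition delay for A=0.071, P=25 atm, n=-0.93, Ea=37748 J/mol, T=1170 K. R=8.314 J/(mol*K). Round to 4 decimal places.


tau = A * P^n * exp(Ea/(R*T))
P^n = 25^(-0.93) = 0.05010901
Ea/(R*T) = 37748/(8.314*1170) = 3.880593
exp(Ea/(R*T)) = 48.452926
tau = 0.071 * 0.05010901 * 48.452926 = 0.1724 ms


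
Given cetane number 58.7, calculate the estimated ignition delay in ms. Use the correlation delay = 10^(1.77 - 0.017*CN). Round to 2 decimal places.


delay = 10^(1.77 - 0.017*CN)
Exponent = 1.77 - 0.017*58.7 = 0.7721
delay = 10^0.7721 = 5.92 ms


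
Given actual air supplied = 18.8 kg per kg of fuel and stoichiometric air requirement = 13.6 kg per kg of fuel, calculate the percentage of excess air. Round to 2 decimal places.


Excess air = actual - stoichiometric = 18.8 - 13.6 = 5.20 kg/kg fuel
Excess air % = (excess / stoich) * 100 = (5.20 / 13.6) * 100 = 38.24%


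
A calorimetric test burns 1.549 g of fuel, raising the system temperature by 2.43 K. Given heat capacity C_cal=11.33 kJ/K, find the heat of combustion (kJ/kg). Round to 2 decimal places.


Hc = C_cal * delta_T / m_fuel
Q_released = 11.33 * 2.43 = 27.5319 kJ
m_fuel = 1.549 g = 1.549/1000 kg = 0.001549 kg
Hc = 27.5319 / 0.001549 = 17773.98 kJ/kg


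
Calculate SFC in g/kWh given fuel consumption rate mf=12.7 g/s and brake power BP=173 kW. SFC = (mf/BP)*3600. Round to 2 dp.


SFC = (mf / BP) * 3600
Rate = 12.7 / 173 = 0.073410 g/(s*kW)
SFC = 0.073410 * 3600 = 264.28 g/kWh


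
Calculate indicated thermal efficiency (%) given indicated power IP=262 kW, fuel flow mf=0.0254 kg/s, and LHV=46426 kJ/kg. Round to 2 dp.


eta_ith = (IP / (mf * LHV)) * 100
Denominator = 0.0254 * 46426 = 1179.2204 kW
eta_ith = (262 / 1179.2204) * 100 = 22.22%


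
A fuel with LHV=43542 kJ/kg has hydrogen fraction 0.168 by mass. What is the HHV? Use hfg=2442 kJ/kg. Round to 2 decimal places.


HHV = LHV + hfg * 9 * H
Water addition = 2442 * 9 * 0.168 = 3692.304 kJ/kg
HHV = 43542 + 3692.304 = 47234.30 kJ/kg


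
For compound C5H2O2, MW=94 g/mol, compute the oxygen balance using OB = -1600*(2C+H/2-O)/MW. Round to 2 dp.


OB = -1600 * (2C + H/2 - O) / MW
Inner = 2*5 + 2/2 - 2 = 9.00
OB = -1600 * 9.00 / 94 = -153.19%


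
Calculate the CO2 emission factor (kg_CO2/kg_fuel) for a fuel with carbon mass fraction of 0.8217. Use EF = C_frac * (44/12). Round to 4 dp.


EF = C_frac * (M_CO2 / M_C)
EF = 0.8217 * (44/12)
EF = 0.8217 * 3.666667 = 3.0129 kg_CO2/kg_fuel


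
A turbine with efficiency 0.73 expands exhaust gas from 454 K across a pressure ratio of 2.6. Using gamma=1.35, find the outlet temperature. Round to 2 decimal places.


T_out = T_in * (1 - eta * (1 - PR^(-(gamma-1)/gamma)))
Exponent = -(1.35-1)/1.35 = -0.25925926
PR^exp = 2.6^(-0.25925926) = 0.78057442
Factor = 1 - 0.73*(1 - 0.78057442) = 0.83981933
T_out = 454 * 0.83981933 = 381.28 K


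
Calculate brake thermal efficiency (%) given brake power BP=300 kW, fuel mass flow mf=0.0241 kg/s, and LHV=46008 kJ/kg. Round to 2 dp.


eta_BTE = (BP / (mf * LHV)) * 100
Denominator = 0.0241 * 46008 = 1108.7928 kW
eta_BTE = (300 / 1108.7928) * 100 = 27.06%


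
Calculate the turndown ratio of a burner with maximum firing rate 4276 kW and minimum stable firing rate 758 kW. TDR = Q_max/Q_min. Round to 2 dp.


TDR = Q_max / Q_min
TDR = 4276 / 758 = 5.64


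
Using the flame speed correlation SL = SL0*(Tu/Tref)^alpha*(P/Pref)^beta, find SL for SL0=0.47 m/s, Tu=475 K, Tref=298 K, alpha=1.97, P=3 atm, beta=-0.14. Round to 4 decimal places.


SL = SL0 * (Tu/Tref)^alpha * (P/Pref)^beta
T ratio = 475/298 = 1.59395973
(T ratio)^alpha = 1.59395973^1.97 = 2.505419
(P/Pref)^beta = 3^(-0.14) = 0.857439
SL = 0.47 * 2.505419 * 0.857439 = 1.0097 m/s


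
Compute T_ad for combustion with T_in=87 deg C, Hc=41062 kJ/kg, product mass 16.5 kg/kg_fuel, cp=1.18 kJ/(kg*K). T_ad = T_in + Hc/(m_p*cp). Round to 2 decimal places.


T_ad = T_in + Hc / (m_p * cp)
Denominator = 16.5 * 1.18 = 19.4700
Temperature rise = 41062 / 19.4700 = 2108.99 K
T_ad = 87 + 2108.99 = 2195.99 deg C


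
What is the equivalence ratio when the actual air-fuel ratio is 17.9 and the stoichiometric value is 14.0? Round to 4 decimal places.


phi = AFR_stoich / AFR_actual
phi = 14.0 / 17.9 = 0.7821


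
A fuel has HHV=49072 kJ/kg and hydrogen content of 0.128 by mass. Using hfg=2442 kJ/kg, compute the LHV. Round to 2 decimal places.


LHV = HHV - hfg * 9 * H
Water correction = 2442 * 9 * 0.128 = 2813.184 kJ/kg
LHV = 49072 - 2813.184 = 46258.82 kJ/kg


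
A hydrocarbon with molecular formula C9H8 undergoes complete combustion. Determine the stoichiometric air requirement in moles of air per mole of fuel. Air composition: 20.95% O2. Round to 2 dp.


Balanced combustion: C9H8 + 11 O2 -> 9 CO2 + 4 H2O
O2 needed = C + H/4 = 9 + 8/4 = 11.00 moles
Air moles = O2 / 0.2095 = 11.00 / 0.2095 = 52.51 moles air


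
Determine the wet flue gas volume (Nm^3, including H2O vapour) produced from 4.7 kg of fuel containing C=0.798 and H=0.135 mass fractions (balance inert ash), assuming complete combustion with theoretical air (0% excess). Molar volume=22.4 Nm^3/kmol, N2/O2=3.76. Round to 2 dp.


Per kg fuel: CO2 = (C/12 kmol)*22.4 = (0.798/12)*22.4 = 1.48960 Nm^3
Per kg fuel: H2O = (H/2 kmol)*22.4 = (0.135/2)*22.4 = 1.51200 Nm^3
O2 needed per kg fuel = C/12 + H/4 = 0.798/12 + 0.135/4 = 0.10025000 kmol
Per kg fuel: N2 = O2*3.76*22.4 = 0.10025000*3.76*22.4 = 8.44346 Nm^3
Total per kg = 1.48960 + 1.51200 + 8.44346 = 11.44506 Nm^3
Total = 11.44506 * 4.7 = 53.79 Nm^3


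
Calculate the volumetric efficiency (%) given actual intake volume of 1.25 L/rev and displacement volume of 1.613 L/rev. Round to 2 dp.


eta_v = (V_actual / V_disp) * 100
Ratio = 1.25 / 1.613 = 0.7750
eta_v = 0.7750 * 100 = 77.50%


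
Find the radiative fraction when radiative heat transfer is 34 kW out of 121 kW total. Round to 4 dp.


f_rad = Q_rad / Q_total
f_rad = 34 / 121 = 0.2810


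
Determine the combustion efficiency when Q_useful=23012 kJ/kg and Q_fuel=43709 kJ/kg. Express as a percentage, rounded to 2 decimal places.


Efficiency = (Q_useful / Q_fuel) * 100
Efficiency = (23012 / 43709) * 100
Efficiency = 0.5265 * 100 = 52.65%


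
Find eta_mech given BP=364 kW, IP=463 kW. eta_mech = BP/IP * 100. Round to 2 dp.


eta_mech = (BP / IP) * 100
Ratio = 364 / 463 = 0.7862
eta_mech = 0.7862 * 100 = 78.62%


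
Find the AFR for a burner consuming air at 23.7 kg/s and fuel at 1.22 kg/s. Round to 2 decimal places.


AFR = m_air / m_fuel
AFR = 23.7 / 1.22 = 19.43


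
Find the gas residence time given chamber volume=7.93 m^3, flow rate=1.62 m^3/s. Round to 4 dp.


tau = V / Q_flow
tau = 7.93 / 1.62 = 4.8951 s


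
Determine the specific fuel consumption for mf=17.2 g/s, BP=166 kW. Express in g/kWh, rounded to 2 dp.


SFC = (mf / BP) * 3600
Rate = 17.2 / 166 = 0.103614 g/(s*kW)
SFC = 0.103614 * 3600 = 373.01 g/kWh


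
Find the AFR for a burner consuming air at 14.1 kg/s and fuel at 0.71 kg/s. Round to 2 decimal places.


AFR = m_air / m_fuel
AFR = 14.1 / 0.71 = 19.86


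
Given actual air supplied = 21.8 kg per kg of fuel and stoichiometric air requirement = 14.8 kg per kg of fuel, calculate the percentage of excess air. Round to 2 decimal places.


Excess air = actual - stoichiometric = 21.8 - 14.8 = 7.00 kg/kg fuel
Excess air % = (excess / stoich) * 100 = (7.00 / 14.8) * 100 = 47.30%


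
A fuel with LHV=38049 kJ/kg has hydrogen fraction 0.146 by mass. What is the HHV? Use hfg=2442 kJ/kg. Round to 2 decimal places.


HHV = LHV + hfg * 9 * H
Water addition = 2442 * 9 * 0.146 = 3208.788 kJ/kg
HHV = 38049 + 3208.788 = 41257.79 kJ/kg


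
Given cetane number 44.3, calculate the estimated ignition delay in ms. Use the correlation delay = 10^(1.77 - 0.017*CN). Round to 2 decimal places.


delay = 10^(1.77 - 0.017*CN)
Exponent = 1.77 - 0.017*44.3 = 1.0169
delay = 10^1.0169 = 10.40 ms


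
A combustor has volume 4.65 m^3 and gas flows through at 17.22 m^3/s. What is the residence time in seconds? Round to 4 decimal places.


tau = V / Q_flow
tau = 4.65 / 17.22 = 0.2700 s


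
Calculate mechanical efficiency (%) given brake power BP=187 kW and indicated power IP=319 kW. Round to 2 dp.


eta_mech = (BP / IP) * 100
Ratio = 187 / 319 = 0.5862
eta_mech = 0.5862 * 100 = 58.62%


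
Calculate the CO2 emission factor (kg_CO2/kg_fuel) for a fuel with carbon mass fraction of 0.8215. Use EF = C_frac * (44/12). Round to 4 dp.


EF = C_frac * (M_CO2 / M_C)
EF = 0.8215 * (44/12)
EF = 0.8215 * 3.666667 = 3.0122 kg_CO2/kg_fuel


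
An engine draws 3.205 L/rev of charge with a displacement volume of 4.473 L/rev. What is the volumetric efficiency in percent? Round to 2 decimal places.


eta_v = (V_actual / V_disp) * 100
Ratio = 3.205 / 4.473 = 0.7165
eta_v = 0.7165 * 100 = 71.65%


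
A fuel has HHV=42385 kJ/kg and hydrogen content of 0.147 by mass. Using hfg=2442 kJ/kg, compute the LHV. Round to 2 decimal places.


LHV = HHV - hfg * 9 * H
Water correction = 2442 * 9 * 0.147 = 3230.766 kJ/kg
LHV = 42385 - 3230.766 = 39154.23 kJ/kg


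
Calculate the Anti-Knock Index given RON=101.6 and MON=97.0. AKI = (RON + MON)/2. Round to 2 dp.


AKI = (RON + MON) / 2
AKI = (101.6 + 97.0) / 2
AKI = 198.6 / 2 = 99.30


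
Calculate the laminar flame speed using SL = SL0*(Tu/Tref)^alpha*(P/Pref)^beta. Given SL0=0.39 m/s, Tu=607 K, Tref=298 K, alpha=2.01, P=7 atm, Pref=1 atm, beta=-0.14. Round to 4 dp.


SL = SL0 * (Tu/Tref)^alpha * (P/Pref)^beta
T ratio = 607/298 = 2.03691275
(T ratio)^alpha = 2.03691275^2.01 = 4.178636
(P/Pref)^beta = 7^(-0.14) = 0.761529
SL = 0.39 * 4.178636 * 0.761529 = 1.2410 m/s


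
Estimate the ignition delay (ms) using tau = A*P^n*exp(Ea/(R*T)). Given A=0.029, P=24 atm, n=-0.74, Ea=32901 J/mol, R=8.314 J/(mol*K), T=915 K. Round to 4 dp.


tau = A * P^n * exp(Ea/(R*T))
P^n = 24^(-0.74) = 0.09520148
Ea/(R*T) = 32901/(8.314*915) = 4.324919
exp(Ea/(R*T)) = 75.559397
tau = 0.029 * 0.09520148 * 75.559397 = 0.2086 ms


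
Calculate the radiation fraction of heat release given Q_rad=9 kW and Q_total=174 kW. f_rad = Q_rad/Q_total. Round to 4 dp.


f_rad = Q_rad / Q_total
f_rad = 9 / 174 = 0.0517


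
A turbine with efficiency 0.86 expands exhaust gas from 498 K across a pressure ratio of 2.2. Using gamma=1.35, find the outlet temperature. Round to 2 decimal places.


T_out = T_in * (1 - eta * (1 - PR^(-(gamma-1)/gamma)))
Exponent = -(1.35-1)/1.35 = -0.25925926
PR^exp = 2.2^(-0.25925926) = 0.81512413
Factor = 1 - 0.86*(1 - 0.81512413) = 0.84100675
T_out = 498 * 0.84100675 = 418.82 K


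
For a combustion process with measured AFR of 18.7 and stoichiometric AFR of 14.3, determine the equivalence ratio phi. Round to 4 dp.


phi = AFR_stoich / AFR_actual
phi = 14.3 / 18.7 = 0.7647


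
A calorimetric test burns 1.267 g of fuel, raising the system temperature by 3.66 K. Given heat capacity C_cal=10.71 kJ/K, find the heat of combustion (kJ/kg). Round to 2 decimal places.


Hc = C_cal * delta_T / m_fuel
Q_released = 10.71 * 3.66 = 39.1986 kJ
m_fuel = 1.267 g = 1.267/1000 kg = 0.001267 kg
Hc = 39.1986 / 0.001267 = 30938.12 kJ/kg


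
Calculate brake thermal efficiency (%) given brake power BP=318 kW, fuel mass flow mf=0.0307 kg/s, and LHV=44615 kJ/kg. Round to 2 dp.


eta_BTE = (BP / (mf * LHV)) * 100
Denominator = 0.0307 * 44615 = 1369.6805 kW
eta_BTE = (318 / 1369.6805) * 100 = 23.22%


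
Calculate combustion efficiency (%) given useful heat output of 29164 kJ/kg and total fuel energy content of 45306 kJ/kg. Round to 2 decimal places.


Efficiency = (Q_useful / Q_fuel) * 100
Efficiency = (29164 / 45306) * 100
Efficiency = 0.6437 * 100 = 64.37%


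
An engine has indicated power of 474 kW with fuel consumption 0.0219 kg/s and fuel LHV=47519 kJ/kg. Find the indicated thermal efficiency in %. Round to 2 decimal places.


eta_ith = (IP / (mf * LHV)) * 100
Denominator = 0.0219 * 47519 = 1040.6661 kW
eta_ith = (474 / 1040.6661) * 100 = 45.55%


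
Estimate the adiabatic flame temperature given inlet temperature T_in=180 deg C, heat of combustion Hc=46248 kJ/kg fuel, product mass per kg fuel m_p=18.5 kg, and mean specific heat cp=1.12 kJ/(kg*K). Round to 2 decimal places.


T_ad = T_in + Hc / (m_p * cp)
Denominator = 18.5 * 1.12 = 20.7200
Temperature rise = 46248 / 20.7200 = 2232.05 K
T_ad = 180 + 2232.05 = 2412.05 deg C


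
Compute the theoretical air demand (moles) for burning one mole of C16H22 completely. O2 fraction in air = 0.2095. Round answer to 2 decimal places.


Balanced combustion: C16H22 + 21.5 O2 -> 16 CO2 + 11 H2O
O2 needed = C + H/4 = 16 + 22/4 = 21.50 moles
Air moles = O2 / 0.2095 = 21.50 / 0.2095 = 102.63 moles air


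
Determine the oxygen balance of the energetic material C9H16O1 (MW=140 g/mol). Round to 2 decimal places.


OB = -1600 * (2C + H/2 - O) / MW
Inner = 2*9 + 16/2 - 1 = 25.00
OB = -1600 * 25.00 / 140 = -285.71%


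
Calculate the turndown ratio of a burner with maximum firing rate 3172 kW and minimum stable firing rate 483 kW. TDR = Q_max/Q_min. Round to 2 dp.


TDR = Q_max / Q_min
TDR = 3172 / 483 = 6.57


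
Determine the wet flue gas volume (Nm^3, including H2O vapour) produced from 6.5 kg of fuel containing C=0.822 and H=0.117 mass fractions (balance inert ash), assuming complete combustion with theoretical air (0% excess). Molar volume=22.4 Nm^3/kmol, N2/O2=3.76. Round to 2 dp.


Per kg fuel: CO2 = (C/12 kmol)*22.4 = (0.822/12)*22.4 = 1.53440 Nm^3
Per kg fuel: H2O = (H/2 kmol)*22.4 = (0.117/2)*22.4 = 1.31040 Nm^3
O2 needed per kg fuel = C/12 + H/4 = 0.822/12 + 0.117/4 = 0.09775000 kmol
Per kg fuel: N2 = O2*3.76*22.4 = 0.09775000*3.76*22.4 = 8.23290 Nm^3
Total per kg = 1.53440 + 1.31040 + 8.23290 = 11.07770 Nm^3
Total = 11.07770 * 6.5 = 72.01 Nm^3


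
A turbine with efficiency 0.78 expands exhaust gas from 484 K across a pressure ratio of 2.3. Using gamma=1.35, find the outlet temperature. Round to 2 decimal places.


T_out = T_in * (1 - eta * (1 - PR^(-(gamma-1)/gamma)))
Exponent = -(1.35-1)/1.35 = -0.25925926
PR^exp = 2.3^(-0.25925926) = 0.80578413
Factor = 1 - 0.78*(1 - 0.80578413) = 0.84851162
T_out = 484 * 0.84851162 = 410.68 K


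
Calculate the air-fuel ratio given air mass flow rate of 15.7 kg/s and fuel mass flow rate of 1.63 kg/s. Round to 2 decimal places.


AFR = m_air / m_fuel
AFR = 15.7 / 1.63 = 9.63


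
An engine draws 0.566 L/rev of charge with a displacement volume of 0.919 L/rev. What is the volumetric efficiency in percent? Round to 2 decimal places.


eta_v = (V_actual / V_disp) * 100
Ratio = 0.566 / 0.919 = 0.6159
eta_v = 0.6159 * 100 = 61.59%


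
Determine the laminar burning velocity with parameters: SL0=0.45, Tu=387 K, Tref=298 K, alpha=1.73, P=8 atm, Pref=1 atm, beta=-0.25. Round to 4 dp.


SL = SL0 * (Tu/Tref)^alpha * (P/Pref)^beta
T ratio = 387/298 = 1.29865772
(T ratio)^alpha = 1.29865772^1.73 = 1.571614
(P/Pref)^beta = 8^(-0.25) = 0.594604
SL = 0.45 * 1.571614 * 0.594604 = 0.4205 m/s


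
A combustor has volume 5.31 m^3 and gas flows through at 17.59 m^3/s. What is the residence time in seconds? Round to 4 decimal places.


tau = V / Q_flow
tau = 5.31 / 17.59 = 0.3019 s


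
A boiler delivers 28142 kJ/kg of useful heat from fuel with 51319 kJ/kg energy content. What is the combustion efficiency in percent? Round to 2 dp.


Efficiency = (Q_useful / Q_fuel) * 100
Efficiency = (28142 / 51319) * 100
Efficiency = 0.5484 * 100 = 54.84%


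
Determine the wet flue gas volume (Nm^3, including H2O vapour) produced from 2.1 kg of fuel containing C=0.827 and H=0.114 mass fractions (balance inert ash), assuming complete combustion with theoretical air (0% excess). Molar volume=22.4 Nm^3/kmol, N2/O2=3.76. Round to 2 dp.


Per kg fuel: CO2 = (C/12 kmol)*22.4 = (0.827/12)*22.4 = 1.54373 Nm^3
Per kg fuel: H2O = (H/2 kmol)*22.4 = (0.114/2)*22.4 = 1.27680 Nm^3
O2 needed per kg fuel = C/12 + H/4 = 0.827/12 + 0.114/4 = 0.09741667 kmol
Per kg fuel: N2 = O2*3.76*22.4 = 0.09741667*3.76*22.4 = 8.20482 Nm^3
Total per kg = 1.54373 + 1.27680 + 8.20482 = 11.02535 Nm^3
Total = 11.02535 * 2.1 = 23.15 Nm^3


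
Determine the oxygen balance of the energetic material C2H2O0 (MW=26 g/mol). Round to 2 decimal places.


OB = -1600 * (2C + H/2 - O) / MW
Inner = 2*2 + 2/2 - 0 = 5.00
OB = -1600 * 5.00 / 26 = -307.69%


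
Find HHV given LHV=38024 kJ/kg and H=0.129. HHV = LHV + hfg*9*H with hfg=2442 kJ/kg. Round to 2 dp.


HHV = LHV + hfg * 9 * H
Water addition = 2442 * 9 * 0.129 = 2835.162 kJ/kg
HHV = 38024 + 2835.162 = 40859.16 kJ/kg


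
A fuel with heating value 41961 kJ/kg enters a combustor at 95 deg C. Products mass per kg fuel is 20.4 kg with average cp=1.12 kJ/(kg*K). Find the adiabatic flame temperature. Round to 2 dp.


T_ad = T_in + Hc / (m_p * cp)
Denominator = 20.4 * 1.12 = 22.8480
Temperature rise = 41961 / 22.8480 = 1836.53 K
T_ad = 95 + 1836.53 = 1931.53 deg C


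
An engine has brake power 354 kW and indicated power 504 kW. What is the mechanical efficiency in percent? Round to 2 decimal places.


eta_mech = (BP / IP) * 100
Ratio = 354 / 504 = 0.7024
eta_mech = 0.7024 * 100 = 70.24%


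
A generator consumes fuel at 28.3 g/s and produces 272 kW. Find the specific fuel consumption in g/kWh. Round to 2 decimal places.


SFC = (mf / BP) * 3600
Rate = 28.3 / 272 = 0.104044 g/(s*kW)
SFC = 0.104044 * 3600 = 374.56 g/kWh


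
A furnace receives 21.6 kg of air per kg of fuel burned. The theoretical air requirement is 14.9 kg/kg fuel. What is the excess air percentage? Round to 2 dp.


Excess air = actual - stoichiometric = 21.6 - 14.9 = 6.70 kg/kg fuel
Excess air % = (excess / stoich) * 100 = (6.70 / 14.9) * 100 = 44.97%


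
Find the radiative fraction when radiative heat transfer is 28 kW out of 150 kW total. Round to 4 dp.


f_rad = Q_rad / Q_total
f_rad = 28 / 150 = 0.1867


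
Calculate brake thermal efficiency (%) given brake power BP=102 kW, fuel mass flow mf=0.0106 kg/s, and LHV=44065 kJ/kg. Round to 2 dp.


eta_BTE = (BP / (mf * LHV)) * 100
Denominator = 0.0106 * 44065 = 467.0890 kW
eta_BTE = (102 / 467.0890) * 100 = 21.84%


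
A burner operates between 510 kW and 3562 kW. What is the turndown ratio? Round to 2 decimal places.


TDR = Q_max / Q_min
TDR = 3562 / 510 = 6.98


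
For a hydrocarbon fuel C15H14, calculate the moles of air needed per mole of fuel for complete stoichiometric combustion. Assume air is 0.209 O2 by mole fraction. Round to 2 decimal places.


Balanced combustion: C15H14 + 18.5 O2 -> 15 CO2 + 7 H2O
O2 needed = C + H/4 = 15 + 14/4 = 18.50 moles
Air moles = O2 / 0.209 = 18.50 / 0.209 = 88.52 moles air


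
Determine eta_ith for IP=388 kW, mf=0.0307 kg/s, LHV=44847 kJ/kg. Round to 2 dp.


eta_ith = (IP / (mf * LHV)) * 100
Denominator = 0.0307 * 44847 = 1376.8029 kW
eta_ith = (388 / 1376.8029) * 100 = 28.18%


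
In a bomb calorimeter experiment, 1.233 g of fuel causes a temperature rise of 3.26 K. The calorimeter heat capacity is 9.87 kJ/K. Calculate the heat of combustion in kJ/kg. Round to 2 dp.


Hc = C_cal * delta_T / m_fuel
Q_released = 9.87 * 3.26 = 32.1762 kJ
m_fuel = 1.233 g = 1.233/1000 kg = 0.001233 kg
Hc = 32.1762 / 0.001233 = 26095.86 kJ/kg


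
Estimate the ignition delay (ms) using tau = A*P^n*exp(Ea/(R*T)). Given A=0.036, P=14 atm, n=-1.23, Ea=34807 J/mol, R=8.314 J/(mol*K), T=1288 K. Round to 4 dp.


tau = A * P^n * exp(Ea/(R*T))
P^n = 14^(-1.23) = 0.03892804
Ea/(R*T) = 34807/(8.314*1288) = 3.250429
exp(Ea/(R*T)) = 25.801411
tau = 0.036 * 0.03892804 * 25.801411 = 0.0362 ms


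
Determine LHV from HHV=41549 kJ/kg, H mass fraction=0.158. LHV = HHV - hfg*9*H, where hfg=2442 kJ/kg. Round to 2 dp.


LHV = HHV - hfg * 9 * H
Water correction = 2442 * 9 * 0.158 = 3472.524 kJ/kg
LHV = 41549 - 3472.524 = 38076.48 kJ/kg


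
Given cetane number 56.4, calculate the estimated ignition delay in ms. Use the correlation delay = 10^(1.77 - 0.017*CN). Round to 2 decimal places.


delay = 10^(1.77 - 0.017*CN)
Exponent = 1.77 - 0.017*56.4 = 0.8112
delay = 10^0.8112 = 6.47 ms


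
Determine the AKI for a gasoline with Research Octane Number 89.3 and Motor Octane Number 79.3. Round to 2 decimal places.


AKI = (RON + MON) / 2
AKI = (89.3 + 79.3) / 2
AKI = 168.6 / 2 = 84.30


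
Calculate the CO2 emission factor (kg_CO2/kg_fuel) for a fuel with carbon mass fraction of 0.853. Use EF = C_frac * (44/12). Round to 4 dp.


EF = C_frac * (M_CO2 / M_C)
EF = 0.853 * (44/12)
EF = 0.853 * 3.666667 = 3.1277 kg_CO2/kg_fuel


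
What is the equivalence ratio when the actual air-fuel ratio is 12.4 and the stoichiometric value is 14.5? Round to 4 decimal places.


phi = AFR_stoich / AFR_actual
phi = 14.5 / 12.4 = 1.1694


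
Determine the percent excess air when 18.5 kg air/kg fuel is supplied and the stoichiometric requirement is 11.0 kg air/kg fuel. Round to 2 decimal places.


Excess air = actual - stoichiometric = 18.5 - 11.0 = 7.50 kg/kg fuel
Excess air % = (excess / stoich) * 100 = (7.50 / 11.0) * 100 = 68.18%


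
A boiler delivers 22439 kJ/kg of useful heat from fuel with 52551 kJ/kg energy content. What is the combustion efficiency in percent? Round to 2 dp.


Efficiency = (Q_useful / Q_fuel) * 100
Efficiency = (22439 / 52551) * 100
Efficiency = 0.4270 * 100 = 42.70%


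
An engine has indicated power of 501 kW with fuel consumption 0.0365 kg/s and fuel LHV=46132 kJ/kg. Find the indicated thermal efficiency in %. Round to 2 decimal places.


eta_ith = (IP / (mf * LHV)) * 100
Denominator = 0.0365 * 46132 = 1683.8180 kW
eta_ith = (501 / 1683.8180) * 100 = 29.75%


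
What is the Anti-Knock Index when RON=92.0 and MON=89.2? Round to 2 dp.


AKI = (RON + MON) / 2
AKI = (92.0 + 89.2) / 2
AKI = 181.2 / 2 = 90.60


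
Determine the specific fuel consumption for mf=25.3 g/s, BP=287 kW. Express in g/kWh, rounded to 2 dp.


SFC = (mf / BP) * 3600
Rate = 25.3 / 287 = 0.088153 g/(s*kW)
SFC = 0.088153 * 3600 = 317.35 g/kWh


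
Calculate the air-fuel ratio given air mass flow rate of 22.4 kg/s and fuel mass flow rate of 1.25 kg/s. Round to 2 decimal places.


AFR = m_air / m_fuel
AFR = 22.4 / 1.25 = 17.92


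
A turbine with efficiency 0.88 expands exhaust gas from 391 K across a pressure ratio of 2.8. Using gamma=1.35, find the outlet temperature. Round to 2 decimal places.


T_out = T_in * (1 - eta * (1 - PR^(-(gamma-1)/gamma)))
Exponent = -(1.35-1)/1.35 = -0.25925926
PR^exp = 2.8^(-0.25925926) = 0.76572026
Factor = 1 - 0.88*(1 - 0.76572026) = 0.79383383
T_out = 391 * 0.79383383 = 310.39 K


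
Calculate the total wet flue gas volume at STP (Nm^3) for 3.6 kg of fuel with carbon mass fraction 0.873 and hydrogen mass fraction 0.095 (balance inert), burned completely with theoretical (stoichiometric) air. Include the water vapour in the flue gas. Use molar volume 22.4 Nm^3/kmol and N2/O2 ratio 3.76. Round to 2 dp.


Per kg fuel: CO2 = (C/12 kmol)*22.4 = (0.873/12)*22.4 = 1.62960 Nm^3
Per kg fuel: H2O = (H/2 kmol)*22.4 = (0.095/2)*22.4 = 1.06400 Nm^3
O2 needed per kg fuel = C/12 + H/4 = 0.873/12 + 0.095/4 = 0.09650000 kmol
Per kg fuel: N2 = O2*3.76*22.4 = 0.09650000*3.76*22.4 = 8.12762 Nm^3
Total per kg = 1.62960 + 1.06400 + 8.12762 = 10.82122 Nm^3
Total = 10.82122 * 3.6 = 38.96 Nm^3


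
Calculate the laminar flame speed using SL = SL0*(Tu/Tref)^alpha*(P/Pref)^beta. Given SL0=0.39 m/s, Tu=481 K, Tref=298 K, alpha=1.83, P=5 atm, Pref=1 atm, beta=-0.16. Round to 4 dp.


SL = SL0 * (Tu/Tref)^alpha * (P/Pref)^beta
T ratio = 481/298 = 1.61409396
(T ratio)^alpha = 1.61409396^1.83 = 2.401650
(P/Pref)^beta = 5^(-0.16) = 0.772974
SL = 0.39 * 2.401650 * 0.772974 = 0.7240 m/s


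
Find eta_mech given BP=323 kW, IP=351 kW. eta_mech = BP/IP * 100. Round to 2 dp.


eta_mech = (BP / IP) * 100
Ratio = 323 / 351 = 0.9202
eta_mech = 0.9202 * 100 = 92.02%


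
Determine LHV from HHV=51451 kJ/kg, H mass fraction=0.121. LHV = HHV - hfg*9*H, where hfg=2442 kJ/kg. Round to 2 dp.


LHV = HHV - hfg * 9 * H
Water correction = 2442 * 9 * 0.121 = 2659.338 kJ/kg
LHV = 51451 - 2659.338 = 48791.66 kJ/kg


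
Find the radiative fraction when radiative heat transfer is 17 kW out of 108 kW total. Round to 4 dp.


f_rad = Q_rad / Q_total
f_rad = 17 / 108 = 0.1574


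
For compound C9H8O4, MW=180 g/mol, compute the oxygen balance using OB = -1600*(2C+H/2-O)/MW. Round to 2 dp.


OB = -1600 * (2C + H/2 - O) / MW
Inner = 2*9 + 8/2 - 4 = 18.00
OB = -1600 * 18.00 / 180 = -160.00%


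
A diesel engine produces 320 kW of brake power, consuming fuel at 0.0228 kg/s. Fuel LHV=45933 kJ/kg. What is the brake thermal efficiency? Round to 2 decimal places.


eta_BTE = (BP / (mf * LHV)) * 100
Denominator = 0.0228 * 45933 = 1047.2724 kW
eta_BTE = (320 / 1047.2724) * 100 = 30.56%


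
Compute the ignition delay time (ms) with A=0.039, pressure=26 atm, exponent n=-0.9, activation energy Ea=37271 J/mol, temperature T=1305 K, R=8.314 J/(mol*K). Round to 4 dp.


tau = A * P^n * exp(Ea/(R*T))
P^n = 26^(-0.9) = 0.05327506
Ea/(R*T) = 37271/(8.314*1305) = 3.435188
exp(Ea/(R*T)) = 31.037248
tau = 0.039 * 0.05327506 * 31.037248 = 0.0645 ms


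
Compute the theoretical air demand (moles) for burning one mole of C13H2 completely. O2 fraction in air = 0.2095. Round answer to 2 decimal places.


Balanced combustion: C13H2 + 13.5 O2 -> 13 CO2 + 1 H2O
O2 needed = C + H/4 = 13 + 2/4 = 13.50 moles
Air moles = O2 / 0.2095 = 13.50 / 0.2095 = 64.44 moles air


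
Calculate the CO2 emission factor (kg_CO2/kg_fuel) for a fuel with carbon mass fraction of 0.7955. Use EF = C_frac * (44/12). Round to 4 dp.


EF = C_frac * (M_CO2 / M_C)
EF = 0.7955 * (44/12)
EF = 0.7955 * 3.666667 = 2.9168 kg_CO2/kg_fuel


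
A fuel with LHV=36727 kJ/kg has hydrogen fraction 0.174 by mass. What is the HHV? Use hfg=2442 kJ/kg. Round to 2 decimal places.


HHV = LHV + hfg * 9 * H
Water addition = 2442 * 9 * 0.174 = 3824.172 kJ/kg
HHV = 36727 + 3824.172 = 40551.17 kJ/kg


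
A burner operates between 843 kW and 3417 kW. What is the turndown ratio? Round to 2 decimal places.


TDR = Q_max / Q_min
TDR = 3417 / 843 = 4.05


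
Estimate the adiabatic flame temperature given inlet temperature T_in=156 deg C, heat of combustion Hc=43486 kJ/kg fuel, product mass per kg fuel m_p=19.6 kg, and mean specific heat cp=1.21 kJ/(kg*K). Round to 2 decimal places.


T_ad = T_in + Hc / (m_p * cp)
Denominator = 19.6 * 1.21 = 23.7160
Temperature rise = 43486 / 23.7160 = 1833.61 K
T_ad = 156 + 1833.61 = 1989.61 deg C


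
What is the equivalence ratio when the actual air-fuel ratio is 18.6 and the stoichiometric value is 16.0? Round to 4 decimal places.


phi = AFR_stoich / AFR_actual
phi = 16.0 / 18.6 = 0.8602


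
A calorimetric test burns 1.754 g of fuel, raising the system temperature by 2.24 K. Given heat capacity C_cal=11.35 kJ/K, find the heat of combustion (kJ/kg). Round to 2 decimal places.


Hc = C_cal * delta_T / m_fuel
Q_released = 11.35 * 2.24 = 25.4240 kJ
m_fuel = 1.754 g = 1.754/1000 kg = 0.001754 kg
Hc = 25.4240 / 0.001754 = 14494.87 kJ/kg


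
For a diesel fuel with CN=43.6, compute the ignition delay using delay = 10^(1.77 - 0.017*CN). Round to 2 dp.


delay = 10^(1.77 - 0.017*CN)
Exponent = 1.77 - 0.017*43.6 = 1.0288
delay = 10^1.0288 = 10.69 ms


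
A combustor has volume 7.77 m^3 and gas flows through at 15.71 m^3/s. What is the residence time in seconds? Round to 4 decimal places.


tau = V / Q_flow
tau = 7.77 / 15.71 = 0.4946 s


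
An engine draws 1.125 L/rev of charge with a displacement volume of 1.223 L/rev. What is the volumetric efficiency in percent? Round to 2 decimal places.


eta_v = (V_actual / V_disp) * 100
Ratio = 1.125 / 1.223 = 0.9199
eta_v = 0.9199 * 100 = 91.99%


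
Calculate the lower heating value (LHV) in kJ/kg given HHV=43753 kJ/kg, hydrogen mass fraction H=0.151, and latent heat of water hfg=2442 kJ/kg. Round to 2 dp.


LHV = HHV - hfg * 9 * H
Water correction = 2442 * 9 * 0.151 = 3318.678 kJ/kg
LHV = 43753 - 3318.678 = 40434.32 kJ/kg


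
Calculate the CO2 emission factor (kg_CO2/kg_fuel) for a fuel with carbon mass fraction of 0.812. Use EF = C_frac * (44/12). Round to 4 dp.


EF = C_frac * (M_CO2 / M_C)
EF = 0.812 * (44/12)
EF = 0.812 * 3.666667 = 2.9773 kg_CO2/kg_fuel


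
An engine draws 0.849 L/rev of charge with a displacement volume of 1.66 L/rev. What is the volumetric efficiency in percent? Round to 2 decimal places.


eta_v = (V_actual / V_disp) * 100
Ratio = 0.849 / 1.66 = 0.5114
eta_v = 0.5114 * 100 = 51.14%


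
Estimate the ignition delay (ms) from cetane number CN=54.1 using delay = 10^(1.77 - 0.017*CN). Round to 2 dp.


delay = 10^(1.77 - 0.017*CN)
Exponent = 1.77 - 0.017*54.1 = 0.8503
delay = 10^0.8503 = 7.08 ms


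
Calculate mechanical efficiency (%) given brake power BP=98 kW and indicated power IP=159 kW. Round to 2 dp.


eta_mech = (BP / IP) * 100
Ratio = 98 / 159 = 0.6164
eta_mech = 0.6164 * 100 = 61.64%


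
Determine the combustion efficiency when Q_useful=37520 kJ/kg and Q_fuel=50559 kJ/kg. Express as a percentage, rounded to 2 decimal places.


Efficiency = (Q_useful / Q_fuel) * 100
Efficiency = (37520 / 50559) * 100
Efficiency = 0.7421 * 100 = 74.21%


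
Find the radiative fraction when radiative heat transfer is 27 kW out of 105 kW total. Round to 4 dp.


f_rad = Q_rad / Q_total
f_rad = 27 / 105 = 0.2571


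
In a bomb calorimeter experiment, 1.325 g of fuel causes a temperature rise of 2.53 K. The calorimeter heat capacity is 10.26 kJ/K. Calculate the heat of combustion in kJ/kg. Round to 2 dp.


Hc = C_cal * delta_T / m_fuel
Q_released = 10.26 * 2.53 = 25.9578 kJ
m_fuel = 1.325 g = 1.325/1000 kg = 0.001325 kg
Hc = 25.9578 / 0.001325 = 19590.79 kJ/kg


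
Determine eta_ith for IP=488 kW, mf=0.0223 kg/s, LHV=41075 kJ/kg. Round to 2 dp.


eta_ith = (IP / (mf * LHV)) * 100
Denominator = 0.0223 * 41075 = 915.9725 kW
eta_ith = (488 / 915.9725) * 100 = 53.28%


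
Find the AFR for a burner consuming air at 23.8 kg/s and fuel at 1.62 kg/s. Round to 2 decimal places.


AFR = m_air / m_fuel
AFR = 23.8 / 1.62 = 14.69


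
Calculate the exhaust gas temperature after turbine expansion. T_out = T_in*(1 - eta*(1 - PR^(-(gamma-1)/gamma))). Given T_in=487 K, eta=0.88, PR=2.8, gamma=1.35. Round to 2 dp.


T_out = T_in * (1 - eta * (1 - PR^(-(gamma-1)/gamma)))
Exponent = -(1.35-1)/1.35 = -0.25925926
PR^exp = 2.8^(-0.25925926) = 0.76572026
Factor = 1 - 0.88*(1 - 0.76572026) = 0.79383383
T_out = 487 * 0.79383383 = 386.60 K


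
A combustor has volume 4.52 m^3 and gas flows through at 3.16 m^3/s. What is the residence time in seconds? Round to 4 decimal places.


tau = V / Q_flow
tau = 4.52 / 3.16 = 1.4304 s


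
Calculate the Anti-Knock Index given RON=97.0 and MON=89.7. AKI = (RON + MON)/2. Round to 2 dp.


AKI = (RON + MON) / 2
AKI = (97.0 + 89.7) / 2
AKI = 186.7 / 2 = 93.35


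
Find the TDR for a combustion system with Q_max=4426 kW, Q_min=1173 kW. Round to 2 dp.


TDR = Q_max / Q_min
TDR = 4426 / 1173 = 3.77


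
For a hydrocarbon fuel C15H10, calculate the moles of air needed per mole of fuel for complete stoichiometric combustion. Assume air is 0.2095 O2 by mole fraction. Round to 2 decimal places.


Balanced combustion: C15H10 + 17.5 O2 -> 15 CO2 + 5 H2O
O2 needed = C + H/4 = 15 + 10/4 = 17.50 moles
Air moles = O2 / 0.2095 = 17.50 / 0.2095 = 83.53 moles air


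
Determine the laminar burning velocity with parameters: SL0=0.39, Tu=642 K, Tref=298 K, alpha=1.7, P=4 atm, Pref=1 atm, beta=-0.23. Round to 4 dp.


SL = SL0 * (Tu/Tref)^alpha * (P/Pref)^beta
T ratio = 642/298 = 2.15436242
(T ratio)^alpha = 2.15436242^1.7 = 3.686735
(P/Pref)^beta = 4^(-0.23) = 0.726986
SL = 0.39 * 3.686735 * 0.726986 = 1.0453 m/s


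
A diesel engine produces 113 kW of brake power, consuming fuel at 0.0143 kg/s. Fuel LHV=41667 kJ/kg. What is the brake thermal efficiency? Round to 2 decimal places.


eta_BTE = (BP / (mf * LHV)) * 100
Denominator = 0.0143 * 41667 = 595.8381 kW
eta_BTE = (113 / 595.8381) * 100 = 18.96%


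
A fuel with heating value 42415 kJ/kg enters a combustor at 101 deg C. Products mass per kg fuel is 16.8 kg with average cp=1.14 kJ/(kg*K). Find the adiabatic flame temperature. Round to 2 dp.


T_ad = T_in + Hc / (m_p * cp)
Denominator = 16.8 * 1.14 = 19.1520
Temperature rise = 42415 / 19.1520 = 2214.65 K
T_ad = 101 + 2214.65 = 2315.65 deg C


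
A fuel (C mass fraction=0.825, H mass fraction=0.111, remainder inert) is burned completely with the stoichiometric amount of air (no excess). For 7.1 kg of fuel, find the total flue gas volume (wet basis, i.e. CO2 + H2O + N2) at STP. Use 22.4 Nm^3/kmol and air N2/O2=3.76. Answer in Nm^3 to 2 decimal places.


Per kg fuel: CO2 = (C/12 kmol)*22.4 = (0.825/12)*22.4 = 1.54000 Nm^3
Per kg fuel: H2O = (H/2 kmol)*22.4 = (0.111/2)*22.4 = 1.24320 Nm^3
O2 needed per kg fuel = C/12 + H/4 = 0.825/12 + 0.111/4 = 0.09650000 kmol
Per kg fuel: N2 = O2*3.76*22.4 = 0.09650000*3.76*22.4 = 8.12762 Nm^3
Total per kg = 1.54000 + 1.24320 + 8.12762 = 10.91082 Nm^3
Total = 10.91082 * 7.1 = 77.47 Nm^3


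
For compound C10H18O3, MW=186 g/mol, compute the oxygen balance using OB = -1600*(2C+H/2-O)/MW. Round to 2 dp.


OB = -1600 * (2C + H/2 - O) / MW
Inner = 2*10 + 18/2 - 3 = 26.00
OB = -1600 * 26.00 / 186 = -223.66%


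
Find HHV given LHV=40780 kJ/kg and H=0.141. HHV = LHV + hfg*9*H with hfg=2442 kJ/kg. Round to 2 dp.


HHV = LHV + hfg * 9 * H
Water addition = 2442 * 9 * 0.141 = 3098.898 kJ/kg
HHV = 40780 + 3098.898 = 43878.90 kJ/kg
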